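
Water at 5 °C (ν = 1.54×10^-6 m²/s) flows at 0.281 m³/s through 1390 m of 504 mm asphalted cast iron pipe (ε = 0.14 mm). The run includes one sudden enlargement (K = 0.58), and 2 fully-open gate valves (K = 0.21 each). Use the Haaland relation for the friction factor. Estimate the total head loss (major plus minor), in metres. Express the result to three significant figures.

V = 4Q/(πD²) = 1.408 m/s; V²/2g = 0.1011 m
Re = 4.61×10^5, ε/D = 2.78×10^-4 → f = 0.01606 (Haaland)
Major: h_f = f(L/D)·V²/2g = 0.01606·2758·0.1011 = 4.480 m
Minor: ΣK = 1.00; h_m = ΣK·V²/2g = 0.1011 m
Total H_L = 4.480 + 0.1011 = 4.581 m

H_L ≈ 4.58 m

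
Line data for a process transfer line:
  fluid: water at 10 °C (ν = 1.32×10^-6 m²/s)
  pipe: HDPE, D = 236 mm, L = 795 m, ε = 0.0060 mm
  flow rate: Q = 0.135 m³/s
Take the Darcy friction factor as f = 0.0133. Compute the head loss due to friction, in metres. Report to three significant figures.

h_f ≈ 21.7 m

V = 4Q/(πD²) = 4·0.135/(π·0.236²) = 3.086 m/s
h_f = f(L/D)V²/(2g) = 0.01330·(795/0.236)·3.086²/(2·9.81) = 21.75 m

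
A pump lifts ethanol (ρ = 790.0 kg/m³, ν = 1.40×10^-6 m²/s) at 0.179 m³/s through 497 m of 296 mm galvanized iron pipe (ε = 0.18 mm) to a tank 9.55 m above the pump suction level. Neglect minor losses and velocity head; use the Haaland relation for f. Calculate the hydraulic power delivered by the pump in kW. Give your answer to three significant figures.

P_hyd ≈ 27.8 kW

V = 4Q/(πD²) = 2.601 m/s; Re = 5.50×10^5; ε/D = 6.08×10^-4; f = 0.01817
h_f = f(L/D)V²/2g = 10.52 m
Total head H = z + h_f = 9.55 + 10.52 = 20.07 m
P_hyd = ρgQH = 790.0·9.81·0.179·20.07 = 27.84 kW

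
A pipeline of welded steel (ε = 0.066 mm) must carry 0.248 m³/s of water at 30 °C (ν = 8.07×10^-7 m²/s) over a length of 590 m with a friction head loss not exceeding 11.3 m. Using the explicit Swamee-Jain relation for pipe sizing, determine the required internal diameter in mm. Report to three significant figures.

Swamee-Jain (Type III): D = 0.66·[ε^1.25·(LQ²/(gh_f))^4.75 + ν·Q^9.4·(L/(gh_f))^5.2]^0.04
LQ²/(gh_f) = 0.3273; L/(gh_f) = 5.322
Term 1 = ε^1.25·(…)^4.75 = 2.96×10^-8; Term 2 = ν·Q^9.4·(…)^5.2 = 9.78×10^-9
D = 0.66·(2.96×10^-8 + 9.78×10^-9)^0.04 = 0.3337 m = 334 mm
Check: V = 2.84 m/s, Re = 1.17×10^6, f = 0.01462, h_f = 10.6 m ≈ 11.3 m ✓

D ≈ 334 mm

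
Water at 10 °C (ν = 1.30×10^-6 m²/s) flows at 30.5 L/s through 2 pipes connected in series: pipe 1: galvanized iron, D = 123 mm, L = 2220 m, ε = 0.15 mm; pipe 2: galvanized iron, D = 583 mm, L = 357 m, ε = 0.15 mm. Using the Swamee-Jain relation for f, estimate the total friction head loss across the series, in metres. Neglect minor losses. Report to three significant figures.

Pipe 1: V = 2.567 m/s, Re = 2.43×10^5, ε/D = 0.00122, f = 0.02181, h_1 = f(L/D)V²/2g = 132.2 m
Pipe 2: V = 0.1143 m/s, Re = 5.12×10^4, ε/D = 2.57×10^-4, f = 0.02166, h_2 = f(L/D)V²/2g = 0.008827 m
Series → Q common, losses add: H = Σh = 132.2 m

H ≈ 132 m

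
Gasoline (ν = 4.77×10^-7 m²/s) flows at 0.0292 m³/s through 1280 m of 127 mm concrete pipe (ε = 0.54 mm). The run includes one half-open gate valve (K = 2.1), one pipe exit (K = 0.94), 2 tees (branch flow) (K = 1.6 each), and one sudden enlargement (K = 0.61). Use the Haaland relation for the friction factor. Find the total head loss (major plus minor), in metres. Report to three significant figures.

H_L ≈ 81.4 m

V = 4Q/(πD²) = 2.305 m/s; V²/2g = 0.2708 m
Re = 6.14×10^5, ε/D = 0.00425 → f = 0.02915 (Haaland)
Major: h_f = f(L/D)·V²/2g = 0.02915·10079·0.2708 = 79.56 m
Minor: ΣK = 6.85; h_m = ΣK·V²/2g = 1.855 m
Total H_L = 79.56 + 1.855 = 81.41 m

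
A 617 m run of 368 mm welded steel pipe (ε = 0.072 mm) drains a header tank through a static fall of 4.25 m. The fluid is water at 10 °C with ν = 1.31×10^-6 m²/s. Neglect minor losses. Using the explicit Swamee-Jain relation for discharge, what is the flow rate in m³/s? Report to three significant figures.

Swamee-Jain (Type II): Q = -0.965·√(gD⁵h_f/L)·ln[ε/(3.7D) + √(3.17ν²L/(gD³h_f))]
√(gD⁵h_f/L) = √(9.81·0.368⁵·4.25/617) = 0.02136
ε/(3.7D) = 5.29×10^-5; √(3.17ν²L/(gD³h_f)) = 4.02×10^-5
Q = -0.965·0.02136·ln(9.307×10^-5) = 0.1913 m³/s
Check: V = 1.80 m/s, Re = 5.05×10^5, f = 0.01546, h_f = 4.27 m ≈ 4.25 m ✓

Q ≈ 0.191 m³/s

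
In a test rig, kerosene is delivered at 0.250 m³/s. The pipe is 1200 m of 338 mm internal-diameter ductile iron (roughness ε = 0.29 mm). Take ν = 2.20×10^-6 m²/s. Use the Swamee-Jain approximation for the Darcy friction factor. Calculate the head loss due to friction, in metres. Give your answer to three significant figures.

h_f ≈ 27.8 m

V = 4Q/(πD²) = 4·0.250/(π·0.338²) = 2.786 m/s
Re = VD/ν = 2.786·0.338/2.20×10^-6 = 4.28×10^5 → turbulent
ε/D = 0.29/338 = 8.58×10^-4
Swamee-Jain: f = 0.01982
h_f = f(L/D)V²/(2g) = 0.01982·(1200/0.338)·2.786²/(2·9.81) = 27.84 m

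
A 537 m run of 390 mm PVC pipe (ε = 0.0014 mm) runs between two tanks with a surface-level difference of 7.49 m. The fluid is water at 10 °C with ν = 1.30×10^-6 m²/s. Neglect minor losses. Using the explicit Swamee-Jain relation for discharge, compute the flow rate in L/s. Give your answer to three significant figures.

Swamee-Jain (Type II): Q = -0.965·√(gD⁵h_f/L)·ln[ε/(3.7D) + √(3.17ν²L/(gD³h_f))]
√(gD⁵h_f/L) = √(9.81·0.390⁵·7.49/537) = 0.03514
ε/(3.7D) = 9.70×10^-7; √(3.17ν²L/(gD³h_f)) = 2.57×10^-5
Q = -0.965·0.03514·ln(2.666×10^-5) = 0.3571 m³/s
Check: V = 2.99 m/s, Re = 8.97×10^5, f = 0.01191, h_f = 7.47 m ≈ 7.49 m ✓

Q ≈ 357 L/s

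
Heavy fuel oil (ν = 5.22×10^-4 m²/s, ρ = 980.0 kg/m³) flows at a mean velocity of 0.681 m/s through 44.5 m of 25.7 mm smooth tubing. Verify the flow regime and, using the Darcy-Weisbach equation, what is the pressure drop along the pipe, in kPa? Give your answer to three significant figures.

Δp ≈ 751 kPa

Re = VD/ν = 0.681·0.02570/5.22×10^-4 = 33.5 → laminar (Re < 2300)
f = 64/Re = 1.909
h_f = f(L/D)V²/(2g) = 1.909·(44.5/0.02570)·0.681²/(2·9.81) = 78.13 m
Δp = ρg·h_f = 980.0·9.81·78.13 = 751.1 kPa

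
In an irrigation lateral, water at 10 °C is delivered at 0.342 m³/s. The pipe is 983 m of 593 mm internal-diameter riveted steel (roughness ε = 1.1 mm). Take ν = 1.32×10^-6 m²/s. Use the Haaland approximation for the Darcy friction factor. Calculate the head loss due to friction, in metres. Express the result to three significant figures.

V = 4Q/(πD²) = 4·0.342/(π·0.593²) = 1.238 m/s
Re = VD/ν = 1.238·0.593/1.32×10^-6 = 5.56×10^5 → turbulent
ε/D = 1.1/593 = 0.00185
Haaland: f = 0.02331
h_f = f(L/D)V²/(2g) = 0.02331·(983/0.593)·1.238²/(2·9.81) = 3.020 m

h_f ≈ 3.02 m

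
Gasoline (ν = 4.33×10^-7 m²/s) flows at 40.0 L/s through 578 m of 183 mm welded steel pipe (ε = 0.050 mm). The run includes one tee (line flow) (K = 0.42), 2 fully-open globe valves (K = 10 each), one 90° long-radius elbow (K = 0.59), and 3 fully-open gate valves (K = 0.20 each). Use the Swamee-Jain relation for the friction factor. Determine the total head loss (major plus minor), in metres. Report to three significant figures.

V = 4Q/(πD²) = 1.521 m/s; V²/2g = 0.1179 m
Re = 6.43×10^5, ε/D = 2.73×10^-4 → f = 0.01588 (Swamee-Jain)
Major: h_f = f(L/D)·V²/2g = 0.01588·3158·0.1179 = 5.914 m
Minor: ΣK = 21.6; h_m = ΣK·V²/2g = 2.547 m
Total H_L = 5.914 + 2.547 = 8.462 m

H_L ≈ 8.46 m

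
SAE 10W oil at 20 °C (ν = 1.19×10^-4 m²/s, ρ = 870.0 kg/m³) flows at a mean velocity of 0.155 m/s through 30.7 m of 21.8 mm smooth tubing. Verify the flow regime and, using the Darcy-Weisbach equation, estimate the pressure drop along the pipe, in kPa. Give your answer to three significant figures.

Δp ≈ 33.2 kPa

Re = VD/ν = 0.155·0.02180/1.19×10^-4 = 28.4 → laminar (Re < 2300)
f = 64/Re = 2.254
h_f = f(L/D)V²/(2g) = 2.254·(30.7/0.02180)·0.155²/(2·9.81) = 3.887 m
Δp = ρg·h_f = 870.0·9.81·3.887 = 33.17 kPa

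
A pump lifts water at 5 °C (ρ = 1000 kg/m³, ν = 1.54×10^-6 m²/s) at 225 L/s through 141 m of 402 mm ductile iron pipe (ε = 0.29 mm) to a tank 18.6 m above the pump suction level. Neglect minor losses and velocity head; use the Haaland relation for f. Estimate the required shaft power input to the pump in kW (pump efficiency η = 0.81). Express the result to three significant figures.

P_shaft ≈ 53.6 kW

V = 4Q/(πD²) = 1.773 m/s; Re = 4.63×10^5; ε/D = 7.21×10^-4; f = 0.01891
h_f = f(L/D)V²/2g = 1.062 m
Total head H = z + h_f = 18.6 + 1.062 = 19.66 m
P_hyd = ρgQH = 1000·9.81·0.225·19.66 = 43.40 kW
P_shaft = P_hyd/η = 43.40/0.81 = 53.58 kW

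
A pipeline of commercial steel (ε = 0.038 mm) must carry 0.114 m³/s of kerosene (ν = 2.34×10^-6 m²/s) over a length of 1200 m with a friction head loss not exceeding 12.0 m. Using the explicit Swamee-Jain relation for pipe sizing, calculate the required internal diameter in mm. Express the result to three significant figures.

Swamee-Jain (Type III): D = 0.66·[ε^1.25·(LQ²/(gh_f))^4.75 + ν·Q^9.4·(L/(gh_f))^5.2]^0.04
LQ²/(gh_f) = 0.1325; L/(gh_f) = 10.19
Term 1 = ε^1.25·(…)^4.75 = 2.02×10^-10; Term 2 = ν·Q^9.4·(…)^5.2 = 5.59×10^-10
D = 0.66·(2.02×10^-10 + 5.59×10^-10)^0.04 = 0.2850 m = 285 mm
Check: V = 1.79 m/s, Re = 2.18×10^5, f = 0.01644, h_f = 11.3 m ≈ 12.0 m ✓

D ≈ 285 mm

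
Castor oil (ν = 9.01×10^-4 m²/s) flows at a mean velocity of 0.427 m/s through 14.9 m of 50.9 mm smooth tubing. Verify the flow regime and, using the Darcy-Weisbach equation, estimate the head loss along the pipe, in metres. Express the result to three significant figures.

h_f ≈ 7.22 m

Re = VD/ν = 0.427·0.05090/9.01×10^-4 = 24.1 → laminar (Re < 2300)
f = 64/Re = 2.653
h_f = f(L/D)V²/(2g) = 2.653·(14.9/0.05090)·0.427²/(2·9.81) = 7.217 m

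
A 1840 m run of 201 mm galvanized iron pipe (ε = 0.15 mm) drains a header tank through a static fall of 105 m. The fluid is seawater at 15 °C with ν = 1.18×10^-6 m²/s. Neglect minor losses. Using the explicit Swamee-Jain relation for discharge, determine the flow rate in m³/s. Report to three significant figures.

Swamee-Jain (Type II): Q = -0.965·√(gD⁵h_f/L)·ln[ε/(3.7D) + √(3.17ν²L/(gD³h_f))]
√(gD⁵h_f/L) = √(9.81·0.201⁵·105/1840) = 0.01355
ε/(3.7D) = 2.02×10^-4; √(3.17ν²L/(gD³h_f)) = 3.12×10^-5
Q = -0.965·0.01355·ln(2.329×10^-4) = 0.1094 m³/s
Check: V = 3.45 m/s, Re = 5.87×10^5, f = 0.01905, h_f = 106 m ≈ 105 m ✓

Q ≈ 0.109 m³/s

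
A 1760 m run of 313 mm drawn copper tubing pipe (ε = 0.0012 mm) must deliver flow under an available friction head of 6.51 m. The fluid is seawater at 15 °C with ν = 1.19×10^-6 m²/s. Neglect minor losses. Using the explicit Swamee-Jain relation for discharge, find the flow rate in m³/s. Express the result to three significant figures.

Swamee-Jain (Type II): Q = -0.965·√(gD⁵h_f/L)·ln[ε/(3.7D) + √(3.17ν²L/(gD³h_f))]
√(gD⁵h_f/L) = √(9.81·0.313⁵·6.51/1760) = 0.01044
ε/(3.7D) = 1.04×10^-6; √(3.17ν²L/(gD³h_f)) = 6.35×10^-5
Q = -0.965·0.01044·ln(6.455×10^-5) = 0.09721 m³/s
Check: V = 1.26 m/s, Re = 3.32×10^5, f = 0.01415, h_f = 6.47 m ≈ 6.51 m ✓

Q ≈ 0.0972 m³/s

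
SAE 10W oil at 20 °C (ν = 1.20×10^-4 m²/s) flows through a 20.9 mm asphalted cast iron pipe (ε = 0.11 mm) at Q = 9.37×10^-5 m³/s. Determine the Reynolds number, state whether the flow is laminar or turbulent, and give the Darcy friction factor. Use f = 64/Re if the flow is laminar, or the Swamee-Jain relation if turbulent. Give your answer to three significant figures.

V = 4Q/(πD²) = 0.2731 m/s
Re = VD/ν = 0.2731·0.0209/1.20×10^-4 = 47.6
Re < 2300 → laminar → f = 64/Re = 1.345

Re ≈ 47.6; laminar; f = 64/Re ≈ 1.35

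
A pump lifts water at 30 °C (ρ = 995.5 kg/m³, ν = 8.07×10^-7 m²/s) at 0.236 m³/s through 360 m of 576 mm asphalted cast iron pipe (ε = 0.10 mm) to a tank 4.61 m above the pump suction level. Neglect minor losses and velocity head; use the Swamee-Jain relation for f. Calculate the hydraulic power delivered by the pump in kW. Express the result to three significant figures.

V = 4Q/(πD²) = 0.9057 m/s; Re = 6.46×10^5; ε/D = 1.74×10^-4; f = 0.01492
h_f = f(L/D)V²/2g = 0.3900 m
Total head H = z + h_f = 4.61 + 0.3900 = 5.000 m
P_hyd = ρgQH = 995.5·9.81·0.236·5.000 = 11.52 kW

P_hyd ≈ 11.5 kW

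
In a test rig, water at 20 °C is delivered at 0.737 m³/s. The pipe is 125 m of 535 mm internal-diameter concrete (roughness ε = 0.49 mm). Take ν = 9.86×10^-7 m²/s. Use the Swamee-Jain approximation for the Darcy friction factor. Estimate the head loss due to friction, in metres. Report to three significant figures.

h_f ≈ 2.49 m

V = 4Q/(πD²) = 4·0.737/(π·0.535²) = 3.278 m/s
Re = VD/ν = 3.278·0.535/9.86×10^-7 = 1.78×10^6 → turbulent
ε/D = 0.49/535 = 9.16×10^-4
Swamee-Jain: f = 0.01947
h_f = f(L/D)V²/(2g) = 0.01947·(125/0.535)·3.278²/(2·9.81) = 2.492 m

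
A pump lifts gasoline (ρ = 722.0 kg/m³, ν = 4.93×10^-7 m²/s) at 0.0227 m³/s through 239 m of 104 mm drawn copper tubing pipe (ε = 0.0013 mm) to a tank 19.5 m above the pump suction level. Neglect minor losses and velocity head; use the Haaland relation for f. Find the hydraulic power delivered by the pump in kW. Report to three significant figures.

V = 4Q/(πD²) = 2.672 m/s; Re = 5.64×10^5; ε/D = 1.25×10^-5; f = 0.01294
h_f = f(L/D)V²/2g = 10.83 m
Total head H = z + h_f = 19.5 + 10.83 = 30.33 m
P_hyd = ρgQH = 722.0·9.81·0.0227·30.33 = 4.876 kW

P_hyd ≈ 4.88 kW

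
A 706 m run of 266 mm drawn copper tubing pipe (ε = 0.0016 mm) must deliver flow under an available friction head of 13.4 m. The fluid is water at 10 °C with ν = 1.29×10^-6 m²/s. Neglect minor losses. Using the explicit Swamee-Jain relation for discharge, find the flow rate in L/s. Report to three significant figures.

Swamee-Jain (Type II): Q = -0.965·√(gD⁵h_f/L)·ln[ε/(3.7D) + √(3.17ν²L/(gD³h_f))]
√(gD⁵h_f/L) = √(9.81·0.266⁵·13.4/706) = 0.01575
ε/(3.7D) = 1.63×10^-6; √(3.17ν²L/(gD³h_f)) = 3.88×10^-5
Q = -0.965·0.01575·ln(4.042×10^-5) = 0.1537 m³/s
Check: V = 2.77 m/s, Re = 5.70×10^5, f = 0.01289, h_f = 13.3 m ≈ 13.4 m ✓

Q ≈ 154 L/s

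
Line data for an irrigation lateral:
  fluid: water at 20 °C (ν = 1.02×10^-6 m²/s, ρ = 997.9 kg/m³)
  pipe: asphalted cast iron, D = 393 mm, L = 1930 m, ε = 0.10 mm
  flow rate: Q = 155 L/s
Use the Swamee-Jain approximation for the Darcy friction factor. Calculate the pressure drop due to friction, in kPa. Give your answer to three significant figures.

Δp ≈ 64.1 kPa

V = 4Q/(πD²) = 4·0.155/(π·0.393²) = 1.278 m/s
Re = VD/ν = 1.278·0.393/1.02×10^-6 = 4.92×10^5 → turbulent
ε/D = 0.10/393 = 2.54×10^-4
Swamee-Jain: f = 0.01602
h_f = f(L/D)V²/(2g) = 0.01602·(1930/0.393)·1.278²/(2·9.81) = 6.546 m
Δp = ρg·h_f = 997.9·9.81·6.546 = 64.08 kPa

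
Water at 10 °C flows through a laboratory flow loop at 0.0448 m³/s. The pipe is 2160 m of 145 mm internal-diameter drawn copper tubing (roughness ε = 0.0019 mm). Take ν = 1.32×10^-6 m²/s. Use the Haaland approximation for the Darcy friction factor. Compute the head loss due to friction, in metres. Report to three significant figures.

h_f ≈ 80.8 m

V = 4Q/(πD²) = 4·0.0448/(π·0.145²) = 2.713 m/s
Re = VD/ν = 2.713·0.145/1.32×10^-6 = 2.98×10^5 → turbulent
ε/D = 0.0019/145 = 1.31×10^-5
Haaland: f = 0.01447
h_f = f(L/D)V²/(2g) = 0.01447·(2160/0.145)·2.713²/(2·9.81) = 80.84 m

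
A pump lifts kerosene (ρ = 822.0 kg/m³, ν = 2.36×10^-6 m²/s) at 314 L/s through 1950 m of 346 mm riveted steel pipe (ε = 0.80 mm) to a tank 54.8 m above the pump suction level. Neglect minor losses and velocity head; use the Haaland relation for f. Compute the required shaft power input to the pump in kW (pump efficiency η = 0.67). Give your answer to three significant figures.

P_shaft ≈ 506 kW

V = 4Q/(πD²) = 3.340 m/s; Re = 4.90×10^5; ε/D = 0.00231; f = 0.02470
h_f = f(L/D)V²/2g = 79.12 m
Total head H = z + h_f = 54.8 + 79.12 = 133.9 m
P_hyd = ρgQH = 822.0·9.81·0.314·133.9 = 339.1 kW
P_shaft = P_hyd/η = 339.1/0.67 = 506.1 kW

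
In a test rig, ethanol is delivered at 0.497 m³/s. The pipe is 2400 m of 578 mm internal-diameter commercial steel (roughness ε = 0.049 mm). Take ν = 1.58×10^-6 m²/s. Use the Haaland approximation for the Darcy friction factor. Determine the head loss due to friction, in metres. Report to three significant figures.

V = 4Q/(πD²) = 4·0.497/(π·0.578²) = 1.894 m/s
Re = VD/ν = 1.894·0.578/1.58×10^-6 = 6.93×10^5 → turbulent
ε/D = 0.049/578 = 8.48×10^-5
Haaland: f = 0.01357
h_f = f(L/D)V²/(2g) = 0.01357·(2400/0.578)·1.894²/(2·9.81) = 10.31 m

h_f ≈ 10.3 m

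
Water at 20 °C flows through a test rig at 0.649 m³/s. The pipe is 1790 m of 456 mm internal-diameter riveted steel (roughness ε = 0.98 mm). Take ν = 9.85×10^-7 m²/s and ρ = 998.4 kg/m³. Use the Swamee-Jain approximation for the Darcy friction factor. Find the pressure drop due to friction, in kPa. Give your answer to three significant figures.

V = 4Q/(πD²) = 4·0.649/(π·0.456²) = 3.974 m/s
Re = VD/ν = 3.974·0.456/9.85×10^-7 = 1.84×10^6 → turbulent
ε/D = 0.98/456 = 0.00215
Swamee-Jain: f = 0.02402
h_f = f(L/D)V²/(2g) = 0.02402·(1790/0.456)·3.974²/(2·9.81) = 75.89 m
Δp = ρg·h_f = 998.4·9.81·75.89 = 743.3 kPa

Δp ≈ 743 kPa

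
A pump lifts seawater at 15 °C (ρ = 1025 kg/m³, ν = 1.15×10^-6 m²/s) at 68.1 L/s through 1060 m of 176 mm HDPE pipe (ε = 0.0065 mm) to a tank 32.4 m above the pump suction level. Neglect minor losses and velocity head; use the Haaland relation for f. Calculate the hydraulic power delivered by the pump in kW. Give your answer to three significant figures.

V = 4Q/(πD²) = 2.799 m/s; Re = 4.28×10^5; ε/D = 3.69×10^-5; f = 0.01384
h_f = f(L/D)V²/2g = 33.28 m
Total head H = z + h_f = 32.4 + 33.28 = 65.68 m
P_hyd = ρgQH = 1025·9.81·0.0681·65.68 = 44.97 kW

P_hyd ≈ 45.0 kW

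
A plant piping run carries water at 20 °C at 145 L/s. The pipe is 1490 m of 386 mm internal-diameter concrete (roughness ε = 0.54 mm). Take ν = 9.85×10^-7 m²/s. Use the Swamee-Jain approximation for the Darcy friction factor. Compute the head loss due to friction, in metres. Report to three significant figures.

V = 4Q/(πD²) = 4·0.145/(π·0.386²) = 1.239 m/s
Re = VD/ν = 1.239·0.386/9.85×10^-7 = 4.86×10^5 → turbulent
ε/D = 0.54/386 = 0.00140
Swamee-Jain: f = 0.02195
h_f = f(L/D)V²/(2g) = 0.02195·(1490/0.386)·1.239²/(2·9.81) = 6.631 m

h_f ≈ 6.63 m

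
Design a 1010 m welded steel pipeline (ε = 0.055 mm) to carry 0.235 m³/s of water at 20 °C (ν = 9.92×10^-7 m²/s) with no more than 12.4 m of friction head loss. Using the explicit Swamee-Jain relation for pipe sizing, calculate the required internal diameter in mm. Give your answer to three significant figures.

D ≈ 355 mm

Swamee-Jain (Type III): D = 0.66·[ε^1.25·(LQ²/(gh_f))^4.75 + ν·Q^9.4·(L/(gh_f))^5.2]^0.04
LQ²/(gh_f) = 0.4585; L/(gh_f) = 8.303
Term 1 = ε^1.25·(…)^4.75 = 1.17×10^-7; Term 2 = ν·Q^9.4·(…)^5.2 = 7.32×10^-8
D = 0.66·(1.17×10^-7 + 7.32×10^-8)^0.04 = 0.3554 m = 355 mm
Check: V = 2.37 m/s, Re = 8.49×10^5, f = 0.01441, h_f = 11.7 m ≈ 12.4 m ✓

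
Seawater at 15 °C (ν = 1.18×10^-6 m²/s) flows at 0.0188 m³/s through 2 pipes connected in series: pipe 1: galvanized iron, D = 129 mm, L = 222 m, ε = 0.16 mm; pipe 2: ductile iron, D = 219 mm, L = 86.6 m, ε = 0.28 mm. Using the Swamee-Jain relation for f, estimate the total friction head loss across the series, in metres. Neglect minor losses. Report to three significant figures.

Pipe 1: V = 1.438 m/s, Re = 1.57×10^5, ε/D = 0.00124, f = 0.02240, h_1 = f(L/D)V²/2g = 4.065 m
Pipe 2: V = 0.4991 m/s, Re = 9.26×10^4, ε/D = 0.00128, f = 0.02341, h_2 = f(L/D)V²/2g = 0.1175 m
Series → Q common, losses add: H = Σh = 4.182 m

H ≈ 4.18 m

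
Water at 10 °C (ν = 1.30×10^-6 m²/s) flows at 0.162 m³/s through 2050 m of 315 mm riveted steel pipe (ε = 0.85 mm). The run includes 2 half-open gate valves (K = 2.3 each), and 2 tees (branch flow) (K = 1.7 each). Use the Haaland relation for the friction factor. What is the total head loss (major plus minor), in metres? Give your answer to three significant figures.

V = 4Q/(πD²) = 2.079 m/s; V²/2g = 0.2202 m
Re = 5.04×10^5, ε/D = 0.00270 → f = 0.02571 (Haaland)
Major: h_f = f(L/D)·V²/2g = 0.02571·6508·0.2202 = 36.86 m
Minor: ΣK = 8.00; h_m = ΣK·V²/2g = 1.762 m
Total H_L = 36.86 + 1.762 = 38.62 m

H_L ≈ 38.6 m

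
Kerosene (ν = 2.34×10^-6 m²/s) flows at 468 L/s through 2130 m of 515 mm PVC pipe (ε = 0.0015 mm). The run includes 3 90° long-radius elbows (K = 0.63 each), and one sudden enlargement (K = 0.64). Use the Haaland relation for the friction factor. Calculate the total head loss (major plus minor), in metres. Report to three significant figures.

V = 4Q/(πD²) = 2.247 m/s; V²/2g = 0.2573 m
Re = 4.94×10^5, ε/D = 2.91×10^-6 → f = 0.01312 (Haaland)
Major: h_f = f(L/D)·V²/2g = 0.01312·4136·0.2573 = 13.96 m
Minor: ΣK = 2.53; h_m = ΣK·V²/2g = 0.6509 m
Total H_L = 13.96 + 0.6509 = 14.61 m

H_L ≈ 14.6 m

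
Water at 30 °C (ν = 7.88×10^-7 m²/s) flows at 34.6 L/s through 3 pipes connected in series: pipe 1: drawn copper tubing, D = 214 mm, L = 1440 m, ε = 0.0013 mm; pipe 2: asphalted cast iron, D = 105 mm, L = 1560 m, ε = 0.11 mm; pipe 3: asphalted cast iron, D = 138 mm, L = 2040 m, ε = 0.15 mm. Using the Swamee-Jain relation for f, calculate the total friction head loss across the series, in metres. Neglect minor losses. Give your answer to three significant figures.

H ≈ 337 m

Pipe 1: V = 0.9620 m/s, Re = 2.61×10^5, ε/D = 6.07×10^-6, f = 0.01482, h_1 = f(L/D)V²/2g = 4.703 m
Pipe 2: V = 3.996 m/s, Re = 5.32×10^5, ε/D = 0.00105, f = 0.02052, h_2 = f(L/D)V²/2g = 248.1 m
Pipe 3: V = 2.313 m/s, Re = 4.05×10^5, ε/D = 0.00109, f = 0.02086, h_3 = f(L/D)V²/2g = 84.11 m
Series → Q common, losses add: H = Σh = 336.9 m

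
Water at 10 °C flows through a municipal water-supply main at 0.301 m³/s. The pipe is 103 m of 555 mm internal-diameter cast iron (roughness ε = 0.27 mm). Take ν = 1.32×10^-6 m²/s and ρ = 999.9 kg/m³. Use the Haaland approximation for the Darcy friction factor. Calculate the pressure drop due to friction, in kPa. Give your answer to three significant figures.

V = 4Q/(πD²) = 4·0.301/(π·0.555²) = 1.244 m/s
Re = VD/ν = 1.244·0.555/1.32×10^-6 = 5.23×10^5 → turbulent
ε/D = 0.27/555 = 4.86×10^-4
Haaland: f = 0.01746
h_f = f(L/D)V²/(2g) = 0.01746·(103/0.555)·1.244²/(2·9.81) = 0.2556 m
Δp = ρg·h_f = 999.9·9.81·0.2556 = 2.507 kPa

Δp ≈ 2.51 kPa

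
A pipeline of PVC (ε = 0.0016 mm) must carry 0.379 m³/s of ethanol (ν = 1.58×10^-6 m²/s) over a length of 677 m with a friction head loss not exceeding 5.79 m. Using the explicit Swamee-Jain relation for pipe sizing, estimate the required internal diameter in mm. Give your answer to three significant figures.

D ≈ 450 mm

Swamee-Jain (Type III): D = 0.66·[ε^1.25·(LQ²/(gh_f))^4.75 + ν·Q^9.4·(L/(gh_f))^5.2]^0.04
LQ²/(gh_f) = 1.712; L/(gh_f) = 11.92
Term 1 = ε^1.25·(…)^4.75 = 7.32×10^-7; Term 2 = ν·Q^9.4·(…)^5.2 = 6.83×10^-5
D = 0.66·(7.32×10^-7 + 6.83×10^-5)^0.04 = 0.4499 m = 450 mm
Check: V = 2.38 m/s, Re = 6.79×10^5, f = 0.01247, h_f = 5.44 m ≈ 5.79 m ✓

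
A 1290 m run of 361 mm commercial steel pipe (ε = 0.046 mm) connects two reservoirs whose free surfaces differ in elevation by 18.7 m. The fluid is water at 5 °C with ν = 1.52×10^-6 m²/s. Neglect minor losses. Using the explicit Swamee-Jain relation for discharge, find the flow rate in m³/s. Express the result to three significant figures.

Swamee-Jain (Type II): Q = -0.965·√(gD⁵h_f/L)·ln[ε/(3.7D) + √(3.17ν²L/(gD³h_f))]
√(gD⁵h_f/L) = √(9.81·0.361⁵·18.7/1290) = 0.02953
ε/(3.7D) = 3.44×10^-5; √(3.17ν²L/(gD³h_f)) = 3.31×10^-5
Q = -0.965·0.02953·ln(6.753×10^-5) = 0.2736 m³/s
Check: V = 2.67 m/s, Re = 6.35×10^5, f = 0.01443, h_f = 18.8 m ≈ 18.7 m ✓

Q ≈ 0.274 m³/s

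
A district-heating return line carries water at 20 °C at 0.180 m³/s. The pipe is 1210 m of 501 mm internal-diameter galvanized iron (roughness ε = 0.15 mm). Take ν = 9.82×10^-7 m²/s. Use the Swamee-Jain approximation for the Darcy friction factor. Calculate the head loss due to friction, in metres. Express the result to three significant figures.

V = 4Q/(πD²) = 4·0.180/(π·0.501²) = 0.9131 m/s
Re = VD/ν = 0.9131·0.501/9.82×10^-7 = 4.66×10^5 → turbulent
ε/D = 0.15/501 = 2.99×10^-4
Swamee-Jain: f = 0.01645
h_f = f(L/D)V²/(2g) = 0.01645·(1210/0.501)·0.9131²/(2·9.81) = 1.688 m

h_f ≈ 1.69 m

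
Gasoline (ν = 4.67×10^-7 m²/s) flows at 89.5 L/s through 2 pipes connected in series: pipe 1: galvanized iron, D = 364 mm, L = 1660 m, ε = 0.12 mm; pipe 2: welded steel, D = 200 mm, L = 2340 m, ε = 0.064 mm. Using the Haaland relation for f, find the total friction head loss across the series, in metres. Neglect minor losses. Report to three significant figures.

Pipe 1: V = 0.8601 m/s, Re = 6.70×10^5, ε/D = 3.30×10^-4, f = 0.01613, h_1 = f(L/D)V²/2g = 2.773 m
Pipe 2: V = 2.849 m/s, Re = 1.22×10^6, ε/D = 3.20×10^-4, f = 0.01568, h_2 = f(L/D)V²/2g = 75.88 m
Series → Q common, losses add: H = Σh = 78.65 m

H ≈ 78.7 m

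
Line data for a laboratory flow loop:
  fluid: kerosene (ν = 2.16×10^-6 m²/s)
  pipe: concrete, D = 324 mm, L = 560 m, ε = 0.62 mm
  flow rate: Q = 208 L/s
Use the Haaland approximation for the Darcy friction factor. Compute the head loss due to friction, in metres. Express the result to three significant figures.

h_f ≈ 13.2 m

V = 4Q/(πD²) = 4·0.208/(π·0.324²) = 2.523 m/s
Re = VD/ν = 2.523·0.324/2.16×10^-6 = 3.78×10^5 → turbulent
ε/D = 0.62/324 = 0.00191
Haaland: f = 0.02363
h_f = f(L/D)V²/(2g) = 0.02363·(560/0.324)·2.523²/(2·9.81) = 13.25 m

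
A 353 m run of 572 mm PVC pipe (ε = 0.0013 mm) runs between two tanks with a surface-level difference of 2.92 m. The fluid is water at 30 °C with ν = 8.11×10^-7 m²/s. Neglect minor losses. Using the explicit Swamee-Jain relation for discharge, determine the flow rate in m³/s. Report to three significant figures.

Swamee-Jain (Type II): Q = -0.965·√(gD⁵h_f/L)·ln[ε/(3.7D) + √(3.17ν²L/(gD³h_f))]
√(gD⁵h_f/L) = √(9.81·0.572⁵·2.92/353) = 0.07049
ε/(3.7D) = 6.14×10^-7; √(3.17ν²L/(gD³h_f)) = 1.17×10^-5
Q = -0.965·0.07049·ln(1.233×10^-5) = 0.7689 m³/s
Check: V = 2.99 m/s, Re = 2.11×10^6, f = 0.01037, h_f = 2.92 m ≈ 2.92 m ✓

Q ≈ 0.769 m³/s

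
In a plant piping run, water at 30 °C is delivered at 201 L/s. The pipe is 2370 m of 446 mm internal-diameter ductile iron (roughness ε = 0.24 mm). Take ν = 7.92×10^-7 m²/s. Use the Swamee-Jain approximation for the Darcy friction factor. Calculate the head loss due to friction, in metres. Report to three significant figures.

V = 4Q/(πD²) = 4·0.201/(π·0.446²) = 1.287 m/s
Re = VD/ν = 1.287·0.446/7.92×10^-7 = 7.25×10^5 → turbulent
ε/D = 0.24/446 = 5.38×10^-4
Swamee-Jain: f = 0.01773
h_f = f(L/D)V²/(2g) = 0.01773·(2370/0.446)·1.287²/(2·9.81) = 7.951 m

h_f ≈ 7.95 m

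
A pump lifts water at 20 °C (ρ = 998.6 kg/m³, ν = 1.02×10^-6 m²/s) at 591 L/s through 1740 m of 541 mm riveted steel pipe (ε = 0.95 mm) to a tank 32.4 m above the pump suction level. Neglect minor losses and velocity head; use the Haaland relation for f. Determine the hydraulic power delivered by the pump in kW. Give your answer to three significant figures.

V = 4Q/(πD²) = 2.571 m/s; Re = 1.36×10^6; ε/D = 0.00176; f = 0.02281
h_f = f(L/D)V²/2g = 24.71 m
Total head H = z + h_f = 32.4 + 24.71 = 57.11 m
P_hyd = ρgQH = 998.6·9.81·0.591·57.11 = 330.7 kW

P_hyd ≈ 331 kW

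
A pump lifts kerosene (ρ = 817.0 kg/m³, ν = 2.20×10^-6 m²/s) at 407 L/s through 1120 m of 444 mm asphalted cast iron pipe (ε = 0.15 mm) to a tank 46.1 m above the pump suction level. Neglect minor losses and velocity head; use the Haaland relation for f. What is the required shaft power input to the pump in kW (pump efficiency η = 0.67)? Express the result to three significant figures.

P_shaft ≈ 295 kW

V = 4Q/(πD²) = 2.629 m/s; Re = 5.31×10^5; ε/D = 3.38×10^-4; f = 0.01639
h_f = f(L/D)V²/2g = 14.57 m
Total head H = z + h_f = 46.1 + 14.57 = 60.67 m
P_hyd = ρgQH = 817.0·9.81·0.407·60.67 = 197.9 kW
P_shaft = P_hyd/η = 197.9/0.67 = 295.4 kW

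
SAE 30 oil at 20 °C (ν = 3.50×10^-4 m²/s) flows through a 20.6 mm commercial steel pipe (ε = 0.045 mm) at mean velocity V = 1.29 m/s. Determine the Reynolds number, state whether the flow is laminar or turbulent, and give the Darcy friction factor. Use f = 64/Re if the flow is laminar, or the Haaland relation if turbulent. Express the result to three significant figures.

Re = VD/ν = 1.290·0.0206/3.50×10^-4 = 75.9
Re < 2300 → laminar → f = 64/Re = 0.8429

Re ≈ 75.9; laminar; f = 64/Re ≈ 0.843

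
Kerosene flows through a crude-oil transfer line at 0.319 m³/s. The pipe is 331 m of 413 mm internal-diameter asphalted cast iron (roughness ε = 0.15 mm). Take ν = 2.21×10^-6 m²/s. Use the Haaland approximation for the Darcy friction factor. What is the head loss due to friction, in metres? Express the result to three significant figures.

h_f ≈ 3.88 m

V = 4Q/(πD²) = 4·0.319/(π·0.413²) = 2.381 m/s
Re = VD/ν = 2.381·0.413/2.21×10^-6 = 4.45×10^5 → turbulent
ε/D = 0.15/413 = 3.63×10^-4
Haaland: f = 0.01676
h_f = f(L/D)V²/(2g) = 0.01676·(331/0.413)·2.381²/(2·9.81) = 3.881 m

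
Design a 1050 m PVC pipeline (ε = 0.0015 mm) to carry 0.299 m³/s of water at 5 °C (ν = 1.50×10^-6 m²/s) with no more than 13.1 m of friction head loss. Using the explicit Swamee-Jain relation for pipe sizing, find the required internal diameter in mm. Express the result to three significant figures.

Swamee-Jain (Type III): D = 0.66·[ε^1.25·(LQ²/(gh_f))^4.75 + ν·Q^9.4·(L/(gh_f))^5.2]^0.04
LQ²/(gh_f) = 0.7305; L/(gh_f) = 8.171
Term 1 = ε^1.25·(…)^4.75 = 1.18×10^-8; Term 2 = ν·Q^9.4·(…)^5.2 = 9.80×10^-7
D = 0.66·(1.18×10^-8 + 9.80×10^-7)^0.04 = 0.3797 m = 380 mm
Check: V = 2.64 m/s, Re = 6.68×10^5, f = 0.01251, h_f = 12.3 m ≈ 13.1 m ✓

D ≈ 380 mm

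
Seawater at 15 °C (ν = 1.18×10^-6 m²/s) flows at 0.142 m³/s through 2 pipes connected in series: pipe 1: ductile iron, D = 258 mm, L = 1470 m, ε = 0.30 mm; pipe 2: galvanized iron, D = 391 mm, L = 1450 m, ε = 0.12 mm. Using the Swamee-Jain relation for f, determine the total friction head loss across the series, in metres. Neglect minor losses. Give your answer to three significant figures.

Pipe 1: V = 2.716 m/s, Re = 5.94×10^5, ε/D = 0.00116, f = 0.02094, h_1 = f(L/D)V²/2g = 44.87 m
Pipe 2: V = 1.183 m/s, Re = 3.92×10^5, ε/D = 3.07×10^-4, f = 0.01672, h_2 = f(L/D)V²/2g = 4.421 m
Series → Q common, losses add: H = Σh = 49.29 m

H ≈ 49.3 m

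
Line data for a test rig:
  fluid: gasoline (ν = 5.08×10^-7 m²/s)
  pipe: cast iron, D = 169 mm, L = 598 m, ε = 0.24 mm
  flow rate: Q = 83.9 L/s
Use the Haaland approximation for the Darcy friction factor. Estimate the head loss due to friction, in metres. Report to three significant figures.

h_f ≈ 54.6 m

V = 4Q/(πD²) = 4·0.0839/(π·0.169²) = 3.740 m/s
Re = VD/ν = 3.740·0.169/5.08×10^-7 = 1.24×10^6 → turbulent
ε/D = 0.24/169 = 0.00142
Haaland: f = 0.02164
h_f = f(L/D)V²/(2g) = 0.02164·(598/0.169)·3.740²/(2·9.81) = 54.59 m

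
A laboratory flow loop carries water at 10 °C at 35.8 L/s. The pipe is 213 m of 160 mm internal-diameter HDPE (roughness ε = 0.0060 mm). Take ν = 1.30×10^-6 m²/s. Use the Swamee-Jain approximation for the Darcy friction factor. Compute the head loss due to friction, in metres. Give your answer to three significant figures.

V = 4Q/(πD²) = 4·0.0358/(π·0.160²) = 1.781 m/s
Re = VD/ν = 1.781·0.160/1.30×10^-6 = 2.19×10^5 → turbulent
ε/D = 0.0060/160 = 3.75×10^-5
Swamee-Jain: f = 0.01562
h_f = f(L/D)V²/(2g) = 0.01562·(213/0.160)·1.781²/(2·9.81) = 3.359 m

h_f ≈ 3.36 m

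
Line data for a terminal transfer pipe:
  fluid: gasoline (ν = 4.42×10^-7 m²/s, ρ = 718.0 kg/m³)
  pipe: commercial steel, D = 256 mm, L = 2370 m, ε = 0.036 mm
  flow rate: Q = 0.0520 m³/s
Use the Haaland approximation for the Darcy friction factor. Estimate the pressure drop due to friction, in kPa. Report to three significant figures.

V = 4Q/(πD²) = 4·0.0520/(π·0.256²) = 1.010 m/s
Re = VD/ν = 1.010·0.256/4.42×10^-7 = 5.85×10^5 → turbulent
ε/D = 0.036/256 = 1.41×10^-4
Haaland: f = 0.01448
h_f = f(L/D)V²/(2g) = 0.01448·(2370/0.256)·1.010²/(2·9.81) = 6.975 m
Δp = ρg·h_f = 718.0·9.81·6.975 = 49.13 kPa

Δp ≈ 49.1 kPa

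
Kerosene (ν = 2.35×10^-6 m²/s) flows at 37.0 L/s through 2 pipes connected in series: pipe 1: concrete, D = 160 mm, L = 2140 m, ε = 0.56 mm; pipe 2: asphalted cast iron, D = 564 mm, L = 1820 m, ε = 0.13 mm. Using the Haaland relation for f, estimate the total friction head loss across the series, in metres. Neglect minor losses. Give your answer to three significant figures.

Pipe 1: V = 1.840 m/s, Re = 1.25×10^5, ε/D = 0.00350, f = 0.02825, h_1 = f(L/D)V²/2g = 65.21 m
Pipe 2: V = 0.1481 m/s, Re = 3.55×10^4, ε/D = 2.30×10^-4, f = 0.02296, h_2 = f(L/D)V²/2g = 0.08283 m
Series → Q common, losses add: H = Σh = 65.29 m

H ≈ 65.3 m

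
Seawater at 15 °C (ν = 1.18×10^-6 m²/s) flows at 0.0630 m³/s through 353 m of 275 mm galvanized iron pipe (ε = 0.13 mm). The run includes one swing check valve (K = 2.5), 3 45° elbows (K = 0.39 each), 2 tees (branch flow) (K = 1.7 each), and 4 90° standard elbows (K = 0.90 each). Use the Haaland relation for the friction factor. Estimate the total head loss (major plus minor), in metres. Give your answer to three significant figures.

V = 4Q/(πD²) = 1.061 m/s; V²/2g = 0.05734 m
Re = 2.47×10^5, ε/D = 4.73×10^-4 → f = 0.01817 (Haaland)
Major: h_f = f(L/D)·V²/2g = 0.01817·1284·0.05734 = 1.337 m
Minor: ΣK = 10.7; h_m = ΣK·V²/2g = 0.6118 m
Total H_L = 1.337 + 0.6118 = 1.949 m

H_L ≈ 1.95 m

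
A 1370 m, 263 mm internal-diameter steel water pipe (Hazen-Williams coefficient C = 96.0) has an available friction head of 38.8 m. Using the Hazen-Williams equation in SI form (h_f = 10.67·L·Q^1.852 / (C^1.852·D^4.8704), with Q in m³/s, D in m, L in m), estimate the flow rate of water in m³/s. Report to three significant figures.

Rearranging: Q = [h_f·C^1.852·D^4.8704 / (10.67·L)]^(1/1.852)
Q = [38.8·96.0^1.852·0.263^4.8704 / (10.67·1370)]^0.540 = 0.1164 m³/s

Q ≈ 0.116 m³/s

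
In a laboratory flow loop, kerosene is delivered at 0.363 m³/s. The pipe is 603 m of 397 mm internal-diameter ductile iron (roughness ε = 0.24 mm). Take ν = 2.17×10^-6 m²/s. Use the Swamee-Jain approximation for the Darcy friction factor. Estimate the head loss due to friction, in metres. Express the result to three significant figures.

h_f ≈ 12.2 m

V = 4Q/(πD²) = 4·0.363/(π·0.397²) = 2.932 m/s
Re = VD/ν = 2.932·0.397/2.17×10^-6 = 5.36×10^5 → turbulent
ε/D = 0.24/397 = 6.05×10^-4
Swamee-Jain: f = 0.01834
h_f = f(L/D)V²/(2g) = 0.01834·(603/0.397)·2.932²/(2·9.81) = 12.21 m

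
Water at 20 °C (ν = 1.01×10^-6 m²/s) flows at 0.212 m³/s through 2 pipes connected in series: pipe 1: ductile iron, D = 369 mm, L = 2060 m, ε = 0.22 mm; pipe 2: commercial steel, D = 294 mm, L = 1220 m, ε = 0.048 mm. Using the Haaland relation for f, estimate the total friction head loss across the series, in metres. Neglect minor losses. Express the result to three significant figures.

H ≈ 49.5 m

Pipe 1: V = 1.982 m/s, Re = 7.24×10^5, ε/D = 5.96×10^-4, f = 0.01794, h_1 = f(L/D)V²/2g = 20.06 m
Pipe 2: V = 3.123 m/s, Re = 9.09×10^5, ε/D = 1.63×10^-4, f = 0.01426, h_2 = f(L/D)V²/2g = 29.40 m
Series → Q common, losses add: H = Σh = 49.47 m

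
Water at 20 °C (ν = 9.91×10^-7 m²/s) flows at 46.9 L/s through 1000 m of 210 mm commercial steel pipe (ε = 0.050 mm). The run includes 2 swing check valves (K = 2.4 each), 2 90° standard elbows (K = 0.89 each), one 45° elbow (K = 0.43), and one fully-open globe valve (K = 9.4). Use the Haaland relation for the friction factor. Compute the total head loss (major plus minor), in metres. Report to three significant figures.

V = 4Q/(πD²) = 1.354 m/s; V²/2g = 0.09345 m
Re = 2.87×10^5, ε/D = 2.38×10^-4 → f = 0.01643 (Haaland)
Major: h_f = f(L/D)·V²/2g = 0.01643·4762·0.09345 = 7.311 m
Minor: ΣK = 16.4; h_m = ΣK·V²/2g = 1.534 m
Total H_L = 7.311 + 1.534 = 8.844 m

H_L ≈ 8.84 m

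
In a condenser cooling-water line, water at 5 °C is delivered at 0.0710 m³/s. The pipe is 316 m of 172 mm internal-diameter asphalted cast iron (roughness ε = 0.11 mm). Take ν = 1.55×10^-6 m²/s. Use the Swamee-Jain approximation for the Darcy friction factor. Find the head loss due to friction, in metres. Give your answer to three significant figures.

V = 4Q/(πD²) = 4·0.0710/(π·0.172²) = 3.056 m/s
Re = VD/ν = 3.056·0.172/1.55×10^-6 = 3.39×10^5 → turbulent
ε/D = 0.11/172 = 6.40×10^-4
Swamee-Jain: f = 0.01895
h_f = f(L/D)V²/(2g) = 0.01895·(316/0.172)·3.056²/(2·9.81) = 16.57 m

h_f ≈ 16.6 m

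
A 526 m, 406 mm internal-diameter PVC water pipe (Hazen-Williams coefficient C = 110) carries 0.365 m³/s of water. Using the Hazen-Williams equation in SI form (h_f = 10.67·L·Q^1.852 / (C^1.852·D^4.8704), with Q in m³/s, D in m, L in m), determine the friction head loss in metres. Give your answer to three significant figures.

h_f = 10.67·526·0.365^1.852 / (110^1.852·0.406^4.8704) = 11.60 m

h_f ≈ 11.6 m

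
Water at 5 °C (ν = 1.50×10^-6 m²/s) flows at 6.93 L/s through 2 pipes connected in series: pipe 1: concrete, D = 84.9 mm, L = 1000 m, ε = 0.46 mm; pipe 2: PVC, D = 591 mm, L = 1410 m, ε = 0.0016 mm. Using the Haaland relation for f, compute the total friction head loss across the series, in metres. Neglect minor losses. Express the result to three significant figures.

Pipe 1: V = 1.224 m/s, Re = 6.93×10^4, ε/D = 0.00542, f = 0.03234, h_1 = f(L/D)V²/2g = 29.09 m
Pipe 2: V = 0.02526 m/s, Re = 9950, ε/D = 2.71×10^-6, f = 0.03093, h_2 = f(L/D)V²/2g = 0.002400 m
Series → Q common, losses add: H = Σh = 29.09 m

H ≈ 29.1 m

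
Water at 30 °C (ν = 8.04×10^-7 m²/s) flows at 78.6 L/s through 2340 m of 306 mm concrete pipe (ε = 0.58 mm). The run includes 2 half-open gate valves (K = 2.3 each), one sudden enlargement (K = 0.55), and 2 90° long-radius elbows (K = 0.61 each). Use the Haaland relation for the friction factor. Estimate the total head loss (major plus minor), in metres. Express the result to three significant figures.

H_L ≈ 10.9 m

V = 4Q/(πD²) = 1.069 m/s; V²/2g = 0.05822 m
Re = 4.07×10^5, ε/D = 0.00190 → f = 0.02355 (Haaland)
Major: h_f = f(L/D)·V²/2g = 0.02355·7647·0.05822 = 10.48 m
Minor: ΣK = 6.37; h_m = ΣK·V²/2g = 0.3709 m
Total H_L = 10.48 + 0.3709 = 10.85 m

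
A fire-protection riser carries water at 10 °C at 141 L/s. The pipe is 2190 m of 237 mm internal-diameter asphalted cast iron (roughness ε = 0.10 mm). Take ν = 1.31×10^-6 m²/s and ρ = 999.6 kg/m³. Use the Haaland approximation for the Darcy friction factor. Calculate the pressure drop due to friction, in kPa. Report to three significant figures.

Δp ≈ 799 kPa

V = 4Q/(πD²) = 4·0.141/(π·0.237²) = 3.196 m/s
Re = VD/ν = 3.196·0.237/1.31×10^-6 = 5.78×10^5 → turbulent
ε/D = 0.10/237 = 4.22×10^-4
Haaland: f = 0.01694
h_f = f(L/D)V²/(2g) = 0.01694·(2190/0.237)·3.196²/(2·9.81) = 81.52 m
Δp = ρg·h_f = 999.6·9.81·81.52 = 799.4 kPa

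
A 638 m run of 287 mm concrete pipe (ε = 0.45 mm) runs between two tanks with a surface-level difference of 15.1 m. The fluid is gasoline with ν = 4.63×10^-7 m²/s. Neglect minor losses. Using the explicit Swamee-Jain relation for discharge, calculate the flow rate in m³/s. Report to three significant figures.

Swamee-Jain (Type II): Q = -0.965·√(gD⁵h_f/L)·ln[ε/(3.7D) + √(3.17ν²L/(gD³h_f))]
√(gD⁵h_f/L) = √(9.81·0.287⁵·15.1/638) = 0.02126
ε/(3.7D) = 4.24×10^-4; √(3.17ν²L/(gD³h_f)) = 1.11×10^-5
Q = -0.965·0.02126·ln(4.349×10^-4) = 0.1588 m³/s
Check: V = 2.46 m/s, Re = 1.52×10^6, f = 0.02218, h_f = 15.1 m ≈ 15.1 m ✓

Q ≈ 0.159 m³/s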